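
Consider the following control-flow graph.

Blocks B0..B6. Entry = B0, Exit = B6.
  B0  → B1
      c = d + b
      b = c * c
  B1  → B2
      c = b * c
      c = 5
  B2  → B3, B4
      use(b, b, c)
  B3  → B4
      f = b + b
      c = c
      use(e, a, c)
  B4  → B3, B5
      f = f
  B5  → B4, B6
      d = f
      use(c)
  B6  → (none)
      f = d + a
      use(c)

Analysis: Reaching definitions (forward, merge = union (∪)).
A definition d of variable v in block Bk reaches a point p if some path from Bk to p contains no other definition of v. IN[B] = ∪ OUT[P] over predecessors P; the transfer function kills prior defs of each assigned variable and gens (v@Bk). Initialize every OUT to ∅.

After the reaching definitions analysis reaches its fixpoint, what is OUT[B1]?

Answer: {b@B0, c@B1}

Trace:
Per-block solution:
  B0:  IN={}  OUT={b@B0, c@B0}
  B1:  IN={b@B0, c@B0}  OUT={b@B0, c@B1}
  B2:  IN={b@B0, c@B1}  OUT={b@B0, c@B1}
  B3:  IN={b@B0, c@B1, c@B3, d@B5, f@B4}  OUT={b@B0, c@B3, d@B5, f@B3}
  B4:  IN={b@B0, c@B1, c@B3, d@B5, f@B3, f@B4}  OUT={b@B0, c@B1, c@B3, d@B5, f@B4}
  B5:  IN={b@B0, c@B1, c@B3, d@B5, f@B4}  OUT={b@B0, c@B1, c@B3, d@B5, f@B4}
  B6:  IN={b@B0, c@B1, c@B3, d@B5, f@B4}  OUT={b@B0, c@B1, c@B3, d@B5, f@B6}

Merge at B1: IN[B1] = OUT[B0] = {b@B0, c@B0}
Applying B1's transfer function to that IN value gives OUT[B1] (row B1 above).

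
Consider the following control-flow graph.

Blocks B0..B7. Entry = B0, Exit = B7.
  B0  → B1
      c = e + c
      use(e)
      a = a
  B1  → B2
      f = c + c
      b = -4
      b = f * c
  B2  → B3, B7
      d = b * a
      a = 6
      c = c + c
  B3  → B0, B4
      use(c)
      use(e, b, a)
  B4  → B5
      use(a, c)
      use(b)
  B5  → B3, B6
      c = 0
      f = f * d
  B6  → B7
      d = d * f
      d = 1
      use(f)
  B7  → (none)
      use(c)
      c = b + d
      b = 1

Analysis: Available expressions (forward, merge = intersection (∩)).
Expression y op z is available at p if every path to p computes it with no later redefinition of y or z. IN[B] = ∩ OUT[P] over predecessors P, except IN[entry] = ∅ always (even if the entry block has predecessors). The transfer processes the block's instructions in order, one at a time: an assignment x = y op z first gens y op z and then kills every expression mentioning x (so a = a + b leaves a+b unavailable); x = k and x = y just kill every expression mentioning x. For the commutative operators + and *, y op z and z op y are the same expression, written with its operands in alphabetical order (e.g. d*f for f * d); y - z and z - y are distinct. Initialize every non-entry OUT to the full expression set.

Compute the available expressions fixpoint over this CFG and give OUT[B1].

Answer: {c*f, c+c}

Working:
Fixpoint table:
  B0:   IN={}   OUT={}
  B1:   IN={}   OUT={c*f, c+c}
  B2:   IN={c*f, c+c}   OUT={}
  B3:   IN={}   OUT={}
  B4:   IN={}   OUT={}
  B5:   IN={}   OUT={}
  B6:   IN={}   OUT={}
  B7:   IN={}   OUT={}

Merge at B1: IN[B1] = OUT[B0] = {}
Applying B1's transfer function to that IN value gives OUT[B1] (row B1 above).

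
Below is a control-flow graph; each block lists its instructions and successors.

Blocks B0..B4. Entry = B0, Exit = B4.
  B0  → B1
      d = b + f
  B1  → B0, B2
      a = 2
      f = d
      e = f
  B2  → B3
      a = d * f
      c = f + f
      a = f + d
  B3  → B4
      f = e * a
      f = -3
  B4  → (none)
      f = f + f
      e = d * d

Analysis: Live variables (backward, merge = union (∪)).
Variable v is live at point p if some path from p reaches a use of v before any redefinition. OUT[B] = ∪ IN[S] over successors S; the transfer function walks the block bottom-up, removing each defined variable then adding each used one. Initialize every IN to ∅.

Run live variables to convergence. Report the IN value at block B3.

Answer: {a, d, e}

Working:
Converged values:
  B0:  IN={b, f}  OUT={b, d}
  B1:  IN={b, d}  OUT={b, d, e, f}
  B2:  IN={d, e, f}  OUT={a, d, e}
  B3:  IN={a, d, e}  OUT={d, f}
  B4:  IN={d, f}  OUT={}

Merge at B3: OUT[B3] = IN[B4] = {d, f}
Applying B3's transfer function to that OUT value gives IN[B3] (row B3 above).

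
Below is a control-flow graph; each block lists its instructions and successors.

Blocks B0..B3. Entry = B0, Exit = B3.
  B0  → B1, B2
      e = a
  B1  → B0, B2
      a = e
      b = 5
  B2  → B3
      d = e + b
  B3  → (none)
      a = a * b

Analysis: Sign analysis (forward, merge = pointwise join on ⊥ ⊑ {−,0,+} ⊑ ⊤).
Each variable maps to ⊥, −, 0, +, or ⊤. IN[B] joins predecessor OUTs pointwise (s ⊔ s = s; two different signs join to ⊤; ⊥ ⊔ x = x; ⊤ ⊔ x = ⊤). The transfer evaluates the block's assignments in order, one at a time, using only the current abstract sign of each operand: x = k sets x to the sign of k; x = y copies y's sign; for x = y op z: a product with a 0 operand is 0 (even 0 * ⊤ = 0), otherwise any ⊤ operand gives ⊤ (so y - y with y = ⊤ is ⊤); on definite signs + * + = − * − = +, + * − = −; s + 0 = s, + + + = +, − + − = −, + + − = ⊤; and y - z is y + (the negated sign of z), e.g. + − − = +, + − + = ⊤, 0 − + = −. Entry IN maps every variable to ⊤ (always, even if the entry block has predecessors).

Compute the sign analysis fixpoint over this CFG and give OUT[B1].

Answer: {a: ⊤, b: +, c: ⊤, d: ⊤, e: ⊤, f: ⊤}

Trace:
Per-block solution:
  B0:  IN=(all ⊤)  OUT=(all ⊤)
  B1:  IN=(all ⊤)  OUT={b:+; rest ⊤}
  B2:  IN=(all ⊤)  OUT=(all ⊤)
  B3:  IN=(all ⊤)  OUT=(all ⊤)

Merge at B1: IN[B1] = OUT[B0] = {a: ⊤, b: ⊤, c: ⊤, d: ⊤, e: ⊤, f: ⊤}
Applying B1's transfer function to that IN value gives OUT[B1] (row B1 above).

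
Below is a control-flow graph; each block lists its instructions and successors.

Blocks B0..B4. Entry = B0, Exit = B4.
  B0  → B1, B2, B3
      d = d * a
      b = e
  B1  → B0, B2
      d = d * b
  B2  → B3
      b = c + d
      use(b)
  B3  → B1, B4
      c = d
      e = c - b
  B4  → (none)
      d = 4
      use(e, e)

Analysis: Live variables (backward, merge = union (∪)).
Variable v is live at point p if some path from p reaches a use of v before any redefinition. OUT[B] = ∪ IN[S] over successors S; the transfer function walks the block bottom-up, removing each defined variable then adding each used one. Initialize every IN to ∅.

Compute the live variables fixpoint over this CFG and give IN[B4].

Per-block solution:
  B0:  IN={a, c, d, e}  OUT={a, b, c, d, e}
  B1:  IN={a, b, c, d, e}  OUT={a, c, d, e}
  B2:  IN={a, c, d}  OUT={a, b, d}
  B3:  IN={a, b, d}  OUT={a, b, c, d, e}
  B4:  IN={e}  OUT={}

B4 is the boundary node: OUT[B4] = {}
Applying B4's transfer function to that OUT value gives IN[B4] (row B4 above).

Answer: {e}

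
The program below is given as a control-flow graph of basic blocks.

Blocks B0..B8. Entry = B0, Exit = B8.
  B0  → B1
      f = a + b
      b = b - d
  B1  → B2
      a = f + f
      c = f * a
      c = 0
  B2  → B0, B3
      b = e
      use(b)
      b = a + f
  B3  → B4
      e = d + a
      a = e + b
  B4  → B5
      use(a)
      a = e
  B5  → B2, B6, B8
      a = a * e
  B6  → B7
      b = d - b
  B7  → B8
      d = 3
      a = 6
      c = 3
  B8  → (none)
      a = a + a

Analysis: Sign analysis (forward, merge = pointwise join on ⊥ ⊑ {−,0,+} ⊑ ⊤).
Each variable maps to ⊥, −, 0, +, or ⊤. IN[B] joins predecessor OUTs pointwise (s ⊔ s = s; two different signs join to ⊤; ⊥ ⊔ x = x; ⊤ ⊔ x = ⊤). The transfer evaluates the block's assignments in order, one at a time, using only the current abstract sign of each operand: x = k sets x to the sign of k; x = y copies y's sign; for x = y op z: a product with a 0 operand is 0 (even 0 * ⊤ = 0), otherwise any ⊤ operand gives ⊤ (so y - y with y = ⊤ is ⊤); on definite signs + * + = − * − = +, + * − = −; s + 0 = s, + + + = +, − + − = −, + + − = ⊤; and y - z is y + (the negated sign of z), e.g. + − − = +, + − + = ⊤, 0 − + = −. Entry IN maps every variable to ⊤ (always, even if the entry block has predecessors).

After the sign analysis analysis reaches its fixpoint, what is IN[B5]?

Converged values:
  B0:   IN=(all ⊤)   OUT=(all ⊤)
  B1:   IN=(all ⊤)   OUT={c:0; rest ⊤}
  B2:   IN={c:0; rest ⊤}   OUT={c:0; rest ⊤}
  B3:   IN={c:0; rest ⊤}   OUT={c:0; rest ⊤}
  B4:   IN={c:0; rest ⊤}   OUT={c:0; rest ⊤}
  B5:   IN={c:0; rest ⊤}   OUT={c:0; rest ⊤}
  B6:   IN={c:0; rest ⊤}   OUT={c:0; rest ⊤}
  B7:   IN={c:0; rest ⊤}   OUT={a:+, c:+, d:+; rest ⊤}
  B8:   IN=(all ⊤)   OUT=(all ⊤)

Merge at B5: IN[B5] = OUT[B4] = {a: ⊤, b: ⊤, c: 0, d: ⊤, e: ⊤, f: ⊤}

Answer: {a: ⊤, b: ⊤, c: 0, d: ⊤, e: ⊤, f: ⊤}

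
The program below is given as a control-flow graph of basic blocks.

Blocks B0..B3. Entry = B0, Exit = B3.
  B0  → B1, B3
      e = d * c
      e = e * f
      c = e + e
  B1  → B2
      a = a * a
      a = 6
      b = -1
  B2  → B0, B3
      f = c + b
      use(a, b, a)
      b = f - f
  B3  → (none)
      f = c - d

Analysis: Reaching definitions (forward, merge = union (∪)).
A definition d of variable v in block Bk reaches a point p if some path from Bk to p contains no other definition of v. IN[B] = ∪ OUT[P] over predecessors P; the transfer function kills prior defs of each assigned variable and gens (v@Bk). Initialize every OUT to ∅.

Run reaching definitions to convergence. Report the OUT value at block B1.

Answer: {a@B1, b@B1, c@B0, e@B0, f@B2}

Working:
Converged values:
  B0:   IN={a@B1, b@B2, c@B0, e@B0, f@B2}   OUT={a@B1, b@B2, c@B0, e@B0, f@B2}
  B1:   IN={a@B1, b@B2, c@B0, e@B0, f@B2}   OUT={a@B1, b@B1, c@B0, e@B0, f@B2}
  B2:   IN={a@B1, b@B1, c@B0, e@B0, f@B2}   OUT={a@B1, b@B2, c@B0, e@B0, f@B2}
  B3:   IN={a@B1, b@B2, c@B0, e@B0, f@B2}   OUT={a@B1, b@B2, c@B0, e@B0, f@B3}

Merge at B1: IN[B1] = OUT[B0] = {a@B1, b@B2, c@B0, e@B0, f@B2}
Applying B1's transfer function to that IN value gives OUT[B1] (row B1 above).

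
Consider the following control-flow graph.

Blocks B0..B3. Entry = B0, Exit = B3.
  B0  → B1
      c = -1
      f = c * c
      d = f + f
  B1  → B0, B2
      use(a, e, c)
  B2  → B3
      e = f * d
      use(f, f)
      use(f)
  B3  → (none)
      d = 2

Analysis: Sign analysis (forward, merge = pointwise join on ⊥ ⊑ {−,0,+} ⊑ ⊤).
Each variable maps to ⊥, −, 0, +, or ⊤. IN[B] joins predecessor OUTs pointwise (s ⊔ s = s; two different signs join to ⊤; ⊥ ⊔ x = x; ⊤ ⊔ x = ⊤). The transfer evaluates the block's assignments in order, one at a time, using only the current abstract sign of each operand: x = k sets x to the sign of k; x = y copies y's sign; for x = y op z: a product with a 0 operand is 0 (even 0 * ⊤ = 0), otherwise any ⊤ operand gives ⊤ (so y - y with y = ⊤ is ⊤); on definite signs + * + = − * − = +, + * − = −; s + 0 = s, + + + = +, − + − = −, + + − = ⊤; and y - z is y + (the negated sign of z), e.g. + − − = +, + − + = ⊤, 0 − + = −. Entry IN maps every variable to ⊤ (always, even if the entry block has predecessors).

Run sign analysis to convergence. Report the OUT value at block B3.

Answer: {a: ⊤, b: ⊤, c: -, d: +, e: +, f: +}

Derivation:
Fixpoint table:
  B0: | IN=(all ⊤) | OUT={c:-, d:+, f:+; rest ⊤}
  B1: | IN={c:-, d:+, f:+; rest ⊤} | OUT={c:-, d:+, f:+; rest ⊤}
  B2: | IN={c:-, d:+, f:+; rest ⊤} | OUT={c:-, d:+, e:+, f:+; rest ⊤}
  B3: | IN={c:-, d:+, e:+, f:+; rest ⊤} | OUT={c:-, d:+, e:+, f:+; rest ⊤}

Merge at B3: IN[B3] = OUT[B2] = {a: ⊤, b: ⊤, c: -, d: +, e: +, f: +}
Applying B3's transfer function to that IN value gives OUT[B3] (row B3 above).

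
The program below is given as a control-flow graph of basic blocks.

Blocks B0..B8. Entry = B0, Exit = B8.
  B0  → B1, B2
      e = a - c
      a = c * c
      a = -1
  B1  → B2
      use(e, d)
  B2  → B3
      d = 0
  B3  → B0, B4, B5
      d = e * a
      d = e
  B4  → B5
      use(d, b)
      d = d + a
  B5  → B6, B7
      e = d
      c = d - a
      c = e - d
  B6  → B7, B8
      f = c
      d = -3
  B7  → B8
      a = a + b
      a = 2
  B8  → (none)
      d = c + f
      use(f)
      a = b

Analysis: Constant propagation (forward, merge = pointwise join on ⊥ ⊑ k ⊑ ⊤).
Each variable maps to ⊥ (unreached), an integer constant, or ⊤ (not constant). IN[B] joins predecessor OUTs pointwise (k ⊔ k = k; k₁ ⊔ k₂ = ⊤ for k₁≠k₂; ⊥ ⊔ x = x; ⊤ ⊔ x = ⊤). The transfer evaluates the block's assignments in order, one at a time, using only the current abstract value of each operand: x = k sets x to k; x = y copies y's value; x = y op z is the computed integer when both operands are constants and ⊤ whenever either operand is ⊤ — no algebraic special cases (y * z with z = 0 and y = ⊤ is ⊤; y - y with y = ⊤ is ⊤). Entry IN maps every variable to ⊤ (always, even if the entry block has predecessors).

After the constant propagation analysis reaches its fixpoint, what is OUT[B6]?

Fixpoint table:
  B0:  IN=(all ⊤)  OUT={a:-1; rest ⊤}
  B1:  IN={a:-1; rest ⊤}  OUT={a:-1; rest ⊤}
  B2:  IN={a:-1; rest ⊤}  OUT={a:-1, d:0; rest ⊤}
  B3:  IN={a:-1, d:0; rest ⊤}  OUT={a:-1; rest ⊤}
  B4:  IN={a:-1; rest ⊤}  OUT={a:-1; rest ⊤}
  B5:  IN={a:-1; rest ⊤}  OUT={a:-1; rest ⊤}
  B6:  IN={a:-1; rest ⊤}  OUT={a:-1, d:-3; rest ⊤}
  B7:  IN={a:-1; rest ⊤}  OUT={a:2; rest ⊤}
  B8:  IN=(all ⊤)  OUT=(all ⊤)

Merge at B6: IN[B6] = OUT[B5] = {a: -1, b: ⊤, c: ⊤, d: ⊤, e: ⊤, f: ⊤}
Applying B6's transfer function to that IN value gives OUT[B6] (row B6 above).

Answer: {a: -1, b: ⊤, c: ⊤, d: -3, e: ⊤, f: ⊤}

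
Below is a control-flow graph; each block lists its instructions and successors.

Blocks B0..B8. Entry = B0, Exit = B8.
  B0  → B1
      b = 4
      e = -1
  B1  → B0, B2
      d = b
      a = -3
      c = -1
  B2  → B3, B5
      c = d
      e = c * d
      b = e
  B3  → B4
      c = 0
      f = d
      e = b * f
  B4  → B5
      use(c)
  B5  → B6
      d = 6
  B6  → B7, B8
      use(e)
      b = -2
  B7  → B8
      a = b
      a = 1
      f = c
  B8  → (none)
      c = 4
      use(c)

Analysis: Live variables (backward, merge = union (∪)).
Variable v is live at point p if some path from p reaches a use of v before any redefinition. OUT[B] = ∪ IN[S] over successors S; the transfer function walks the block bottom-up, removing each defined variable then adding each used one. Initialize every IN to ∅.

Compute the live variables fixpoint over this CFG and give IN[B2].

Fixpoint table:
  B0:   IN={}   OUT={b}
  B1:   IN={b}   OUT={d}
  B2:   IN={d}   OUT={b, c, d, e}
  B3:   IN={b, d}   OUT={c, e}
  B4:   IN={c, e}   OUT={c, e}
  B5:   IN={c, e}   OUT={c, e}
  B6:   IN={c, e}   OUT={b, c}
  B7:   IN={b, c}   OUT={}
  B8:   IN={}   OUT={}

Merge at B2: OUT[B2] = IN[B3] ⊔ IN[B5] = {b, c, d, e}
Applying B2's transfer function to that OUT value gives IN[B2] (row B2 above).

Answer: {d}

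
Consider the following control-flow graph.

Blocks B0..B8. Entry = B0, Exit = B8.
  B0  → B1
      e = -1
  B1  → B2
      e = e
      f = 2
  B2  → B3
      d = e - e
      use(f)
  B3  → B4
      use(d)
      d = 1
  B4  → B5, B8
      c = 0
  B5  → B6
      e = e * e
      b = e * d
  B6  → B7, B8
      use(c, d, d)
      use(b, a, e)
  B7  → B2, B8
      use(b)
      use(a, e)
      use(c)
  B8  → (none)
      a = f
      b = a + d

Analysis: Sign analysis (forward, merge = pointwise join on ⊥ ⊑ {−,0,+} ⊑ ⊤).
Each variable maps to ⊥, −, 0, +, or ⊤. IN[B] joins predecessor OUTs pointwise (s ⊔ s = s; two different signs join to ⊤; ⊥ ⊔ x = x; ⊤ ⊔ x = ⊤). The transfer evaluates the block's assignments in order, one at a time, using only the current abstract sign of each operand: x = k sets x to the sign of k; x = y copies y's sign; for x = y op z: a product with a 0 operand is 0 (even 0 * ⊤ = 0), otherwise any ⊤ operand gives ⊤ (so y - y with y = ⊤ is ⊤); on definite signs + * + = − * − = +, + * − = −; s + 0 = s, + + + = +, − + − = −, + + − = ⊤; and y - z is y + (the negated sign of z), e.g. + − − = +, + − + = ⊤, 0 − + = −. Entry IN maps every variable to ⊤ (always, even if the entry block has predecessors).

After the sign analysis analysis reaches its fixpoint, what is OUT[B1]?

Converged values:
  B0: | IN=(all ⊤) | OUT={e:-; rest ⊤}
  B1: | IN={e:-; rest ⊤} | OUT={e:-, f:+; rest ⊤}
  B2: | IN={f:+; rest ⊤} | OUT={f:+; rest ⊤}
  B3: | IN={f:+; rest ⊤} | OUT={d:+, f:+; rest ⊤}
  B4: | IN={d:+, f:+; rest ⊤} | OUT={c:0, d:+, f:+; rest ⊤}
  B5: | IN={c:0, d:+, f:+; rest ⊤} | OUT={c:0, d:+, f:+; rest ⊤}
  B6: | IN={c:0, d:+, f:+; rest ⊤} | OUT={c:0, d:+, f:+; rest ⊤}
  B7: | IN={c:0, d:+, f:+; rest ⊤} | OUT={c:0, d:+, f:+; rest ⊤}
  B8: | IN={c:0, d:+, f:+; rest ⊤} | OUT={a:+, b:+, c:0, d:+, f:+; rest ⊤}

Merge at B1: IN[B1] = OUT[B0] = {a: ⊤, b: ⊤, c: ⊤, d: ⊤, e: -, f: ⊤}
Applying B1's transfer function to that IN value gives OUT[B1] (row B1 above).

Answer: {a: ⊤, b: ⊤, c: ⊤, d: ⊤, e: -, f: +}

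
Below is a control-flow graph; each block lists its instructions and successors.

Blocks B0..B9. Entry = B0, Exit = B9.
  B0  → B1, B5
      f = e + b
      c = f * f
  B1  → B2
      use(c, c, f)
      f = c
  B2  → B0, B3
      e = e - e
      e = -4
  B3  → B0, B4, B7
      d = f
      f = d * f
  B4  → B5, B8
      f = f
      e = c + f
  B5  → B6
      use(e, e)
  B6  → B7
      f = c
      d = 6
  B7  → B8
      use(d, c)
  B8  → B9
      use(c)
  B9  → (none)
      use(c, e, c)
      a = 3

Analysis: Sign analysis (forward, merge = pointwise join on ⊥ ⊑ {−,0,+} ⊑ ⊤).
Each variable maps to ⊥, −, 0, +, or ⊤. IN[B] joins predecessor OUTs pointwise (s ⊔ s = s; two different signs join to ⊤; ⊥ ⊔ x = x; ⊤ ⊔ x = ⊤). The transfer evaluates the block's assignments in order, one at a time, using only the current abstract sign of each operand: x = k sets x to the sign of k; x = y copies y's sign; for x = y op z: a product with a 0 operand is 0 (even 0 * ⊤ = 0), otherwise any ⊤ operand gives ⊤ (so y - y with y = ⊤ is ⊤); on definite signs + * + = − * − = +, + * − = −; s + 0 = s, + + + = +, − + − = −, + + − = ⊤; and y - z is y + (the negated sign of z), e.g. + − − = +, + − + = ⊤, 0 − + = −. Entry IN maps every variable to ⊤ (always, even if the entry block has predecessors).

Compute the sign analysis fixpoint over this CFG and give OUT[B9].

Converged values:
  B0:  IN=(all ⊤)  OUT=(all ⊤)
  B1:  IN=(all ⊤)  OUT=(all ⊤)
  B2:  IN=(all ⊤)  OUT={e:-; rest ⊤}
  B3:  IN={e:-; rest ⊤}  OUT={e:-; rest ⊤}
  B4:  IN={e:-; rest ⊤}  OUT=(all ⊤)
  B5:  IN=(all ⊤)  OUT=(all ⊤)
  B6:  IN=(all ⊤)  OUT={d:+; rest ⊤}
  B7:  IN=(all ⊤)  OUT=(all ⊤)
  B8:  IN=(all ⊤)  OUT=(all ⊤)
  B9:  IN=(all ⊤)  OUT={a:+; rest ⊤}

Merge at B9: IN[B9] = OUT[B8] = {a: ⊤, b: ⊤, c: ⊤, d: ⊤, e: ⊤, f: ⊤}
Applying B9's transfer function to that IN value gives OUT[B9] (row B9 above).

Answer: {a: +, b: ⊤, c: ⊤, d: ⊤, e: ⊤, f: ⊤}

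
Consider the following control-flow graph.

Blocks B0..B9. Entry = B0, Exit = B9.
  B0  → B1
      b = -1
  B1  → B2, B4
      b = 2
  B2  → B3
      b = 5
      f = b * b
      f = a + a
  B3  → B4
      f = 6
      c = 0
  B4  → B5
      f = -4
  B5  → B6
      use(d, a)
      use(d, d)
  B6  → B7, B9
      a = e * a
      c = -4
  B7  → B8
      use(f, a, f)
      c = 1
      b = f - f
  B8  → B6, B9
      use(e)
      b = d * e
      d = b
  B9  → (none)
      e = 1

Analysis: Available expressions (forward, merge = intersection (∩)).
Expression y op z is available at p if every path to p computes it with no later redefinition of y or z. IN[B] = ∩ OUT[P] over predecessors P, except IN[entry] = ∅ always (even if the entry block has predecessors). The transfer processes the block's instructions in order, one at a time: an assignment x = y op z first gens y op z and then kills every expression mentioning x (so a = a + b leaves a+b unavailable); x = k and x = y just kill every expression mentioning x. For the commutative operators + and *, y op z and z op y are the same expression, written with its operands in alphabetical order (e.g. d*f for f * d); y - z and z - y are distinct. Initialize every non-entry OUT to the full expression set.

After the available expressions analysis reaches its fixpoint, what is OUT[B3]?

Converged values:
  B0: | IN={} | OUT={}
  B1: | IN={} | OUT={}
  B2: | IN={} | OUT={a+a, b*b}
  B3: | IN={a+a, b*b} | OUT={a+a, b*b}
  B4: | IN={} | OUT={}
  B5: | IN={} | OUT={}
  B6: | IN={} | OUT={}
  B7: | IN={} | OUT={f-f}
  B8: | IN={f-f} | OUT={f-f}
  B9: | IN={} | OUT={}

Merge at B3: IN[B3] = OUT[B2] = {a+a, b*b}
Applying B3's transfer function to that IN value gives OUT[B3] (row B3 above).

Answer: {a+a, b*b}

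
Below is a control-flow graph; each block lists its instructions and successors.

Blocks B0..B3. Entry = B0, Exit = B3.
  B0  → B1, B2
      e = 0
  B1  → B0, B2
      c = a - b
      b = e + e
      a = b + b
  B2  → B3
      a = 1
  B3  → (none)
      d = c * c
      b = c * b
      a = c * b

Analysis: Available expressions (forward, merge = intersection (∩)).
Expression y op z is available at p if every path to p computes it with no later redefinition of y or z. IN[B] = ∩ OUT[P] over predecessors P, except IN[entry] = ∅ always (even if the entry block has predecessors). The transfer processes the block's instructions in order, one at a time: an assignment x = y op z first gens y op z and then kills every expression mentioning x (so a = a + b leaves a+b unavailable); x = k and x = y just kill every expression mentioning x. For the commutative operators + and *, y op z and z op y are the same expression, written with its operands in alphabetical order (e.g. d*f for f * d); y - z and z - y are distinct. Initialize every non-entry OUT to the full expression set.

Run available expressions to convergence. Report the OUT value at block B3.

Answer: {b*c, c*c}

Working:
Per-block solution:
  B0: | IN={} | OUT={}
  B1: | IN={} | OUT={b+b, e+e}
  B2: | IN={} | OUT={}
  B3: | IN={} | OUT={b*c, c*c}

Merge at B3: IN[B3] = OUT[B2] = {}
Applying B3's transfer function to that IN value gives OUT[B3] (row B3 above).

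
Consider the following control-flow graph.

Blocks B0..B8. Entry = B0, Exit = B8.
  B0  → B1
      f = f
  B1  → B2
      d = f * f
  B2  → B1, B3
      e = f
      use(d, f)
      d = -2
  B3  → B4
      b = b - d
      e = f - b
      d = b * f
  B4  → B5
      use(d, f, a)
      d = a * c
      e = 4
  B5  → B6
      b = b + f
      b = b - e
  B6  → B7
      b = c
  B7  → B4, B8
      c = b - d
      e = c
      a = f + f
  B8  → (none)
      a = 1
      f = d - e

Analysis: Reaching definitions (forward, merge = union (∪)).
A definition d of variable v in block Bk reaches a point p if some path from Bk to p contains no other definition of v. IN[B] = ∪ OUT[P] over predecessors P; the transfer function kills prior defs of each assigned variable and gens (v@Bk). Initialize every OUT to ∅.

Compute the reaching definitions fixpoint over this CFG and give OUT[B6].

Fixpoint table:
  B0:   IN={}   OUT={f@B0}
  B1:   IN={d@B2, e@B2, f@B0}   OUT={d@B1, e@B2, f@B0}
  B2:   IN={d@B1, e@B2, f@B0}   OUT={d@B2, e@B2, f@B0}
  B3:   IN={d@B2, e@B2, f@B0}   OUT={b@B3, d@B3, e@B3, f@B0}
  B4:   IN={a@B7, b@B3, b@B6, c@B7, d@B3, d@B4, e@B3, e@B7, f@B0}   OUT={a@B7, b@B3, b@B6, c@B7, d@B4, e@B4, f@B0}
  B5:   IN={a@B7, b@B3, b@B6, c@B7, d@B4, e@B4, f@B0}   OUT={a@B7, b@B5, c@B7, d@B4, e@B4, f@B0}
  B6:   IN={a@B7, b@B5, c@B7, d@B4, e@B4, f@B0}   OUT={a@B7, b@B6, c@B7, d@B4, e@B4, f@B0}
  B7:   IN={a@B7, b@B6, c@B7, d@B4, e@B4, f@B0}   OUT={a@B7, b@B6, c@B7, d@B4, e@B7, f@B0}
  B8:   IN={a@B7, b@B6, c@B7, d@B4, e@B7, f@B0}   OUT={a@B8, b@B6, c@B7, d@B4, e@B7, f@B8}

Merge at B6: IN[B6] = OUT[B5] = {a@B7, b@B5, c@B7, d@B4, e@B4, f@B0}
Applying B6's transfer function to that IN value gives OUT[B6] (row B6 above).

Answer: {a@B7, b@B6, c@B7, d@B4, e@B4, f@B0}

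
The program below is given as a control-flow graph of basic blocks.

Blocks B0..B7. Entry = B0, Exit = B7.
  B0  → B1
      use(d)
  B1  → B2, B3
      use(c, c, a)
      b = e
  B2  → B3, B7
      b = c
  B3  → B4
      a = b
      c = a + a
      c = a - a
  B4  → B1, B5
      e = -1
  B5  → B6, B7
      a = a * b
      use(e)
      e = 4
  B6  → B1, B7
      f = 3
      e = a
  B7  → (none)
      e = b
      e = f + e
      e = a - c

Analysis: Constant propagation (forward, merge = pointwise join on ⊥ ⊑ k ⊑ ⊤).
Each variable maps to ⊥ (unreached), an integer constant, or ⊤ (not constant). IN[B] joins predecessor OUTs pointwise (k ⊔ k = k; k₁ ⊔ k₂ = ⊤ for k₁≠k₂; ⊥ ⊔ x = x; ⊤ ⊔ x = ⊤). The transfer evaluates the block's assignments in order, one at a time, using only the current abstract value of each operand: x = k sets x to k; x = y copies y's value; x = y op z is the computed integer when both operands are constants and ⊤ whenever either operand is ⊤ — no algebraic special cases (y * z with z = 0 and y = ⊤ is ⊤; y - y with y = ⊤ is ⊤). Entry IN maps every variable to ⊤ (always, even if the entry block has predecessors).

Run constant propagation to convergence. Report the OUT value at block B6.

Fixpoint table:
  B0: | IN=(all ⊤) | OUT=(all ⊤)
  B1: | IN=(all ⊤) | OUT=(all ⊤)
  B2: | IN=(all ⊤) | OUT=(all ⊤)
  B3: | IN=(all ⊤) | OUT=(all ⊤)
  B4: | IN=(all ⊤) | OUT={e:-1; rest ⊤}
  B5: | IN={e:-1; rest ⊤} | OUT={e:4; rest ⊤}
  B6: | IN={e:4; rest ⊤} | OUT={f:3; rest ⊤}
  B7: | IN=(all ⊤) | OUT=(all ⊤)

Merge at B6: IN[B6] = OUT[B5] = {a: ⊤, b: ⊤, c: ⊤, d: ⊤, e: 4, f: ⊤}
Applying B6's transfer function to that IN value gives OUT[B6] (row B6 above).

Answer: {a: ⊤, b: ⊤, c: ⊤, d: ⊤, e: ⊤, f: 3}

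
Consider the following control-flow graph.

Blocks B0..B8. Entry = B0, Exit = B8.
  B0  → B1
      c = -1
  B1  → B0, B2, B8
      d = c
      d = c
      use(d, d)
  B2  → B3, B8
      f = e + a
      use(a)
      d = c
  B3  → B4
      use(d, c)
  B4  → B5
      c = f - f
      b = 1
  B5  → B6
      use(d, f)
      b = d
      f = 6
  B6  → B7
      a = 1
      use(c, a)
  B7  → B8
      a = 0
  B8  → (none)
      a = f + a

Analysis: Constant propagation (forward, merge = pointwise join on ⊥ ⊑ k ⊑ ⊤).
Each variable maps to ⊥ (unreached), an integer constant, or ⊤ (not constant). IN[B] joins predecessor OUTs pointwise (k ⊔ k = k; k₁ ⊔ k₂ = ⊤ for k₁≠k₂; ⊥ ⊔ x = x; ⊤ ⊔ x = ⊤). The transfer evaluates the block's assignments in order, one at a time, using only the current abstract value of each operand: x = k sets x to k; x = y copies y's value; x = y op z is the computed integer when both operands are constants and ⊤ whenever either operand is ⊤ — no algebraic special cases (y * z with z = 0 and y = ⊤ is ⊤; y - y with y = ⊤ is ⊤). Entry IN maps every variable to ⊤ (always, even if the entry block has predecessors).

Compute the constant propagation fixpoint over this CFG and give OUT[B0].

Per-block solution:
  B0:  IN=(all ⊤)  OUT={c:-1; rest ⊤}
  B1:  IN={c:-1; rest ⊤}  OUT={c:-1, d:-1; rest ⊤}
  B2:  IN={c:-1, d:-1; rest ⊤}  OUT={c:-1, d:-1; rest ⊤}
  B3:  IN={c:-1, d:-1; rest ⊤}  OUT={c:-1, d:-1; rest ⊤}
  B4:  IN={c:-1, d:-1; rest ⊤}  OUT={b:1, d:-1; rest ⊤}
  B5:  IN={b:1, d:-1; rest ⊤}  OUT={b:-1, d:-1, f:6; rest ⊤}
  B6:  IN={b:-1, d:-1, f:6; rest ⊤}  OUT={a:1, b:-1, d:-1, f:6; rest ⊤}
  B7:  IN={a:1, b:-1, d:-1, f:6; rest ⊤}  OUT={a:0, b:-1, d:-1, f:6; rest ⊤}
  B8:  IN={d:-1; rest ⊤}  OUT={d:-1; rest ⊤}

Merge at B0 (entry node, so the boundary value (all ⊤) is joined with the incoming edge(s)): IN[B0] = (all ⊤) ⊔ OUT[B1] = {a: ⊤, b: ⊤, c: ⊤, d: ⊤, e: ⊤, f: ⊤}
Applying B0's transfer function to that IN value gives OUT[B0] (row B0 above).

Answer: {a: ⊤, b: ⊤, c: -1, d: ⊤, e: ⊤, f: ⊤}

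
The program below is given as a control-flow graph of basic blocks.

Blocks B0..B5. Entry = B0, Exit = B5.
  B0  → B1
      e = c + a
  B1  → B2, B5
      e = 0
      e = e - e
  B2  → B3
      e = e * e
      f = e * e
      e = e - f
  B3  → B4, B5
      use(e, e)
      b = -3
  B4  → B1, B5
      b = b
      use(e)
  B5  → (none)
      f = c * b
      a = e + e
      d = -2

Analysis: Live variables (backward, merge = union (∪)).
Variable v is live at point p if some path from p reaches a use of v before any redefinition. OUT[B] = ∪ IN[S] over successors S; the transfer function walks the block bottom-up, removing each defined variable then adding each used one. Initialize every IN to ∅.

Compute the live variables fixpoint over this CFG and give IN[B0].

Answer: {a, b, c}

Trace:
Converged values:
  B0: | IN={a, b, c} | OUT={b, c}
  B1: | IN={b, c} | OUT={b, c, e}
  B2: | IN={c, e} | OUT={c, e}
  B3: | IN={c, e} | OUT={b, c, e}
  B4: | IN={b, c, e} | OUT={b, c, e}
  B5: | IN={b, c, e} | OUT={}

Merge at B0: OUT[B0] = IN[B1] = {b, c}
Applying B0's transfer function to that OUT value gives IN[B0] (row B0 above).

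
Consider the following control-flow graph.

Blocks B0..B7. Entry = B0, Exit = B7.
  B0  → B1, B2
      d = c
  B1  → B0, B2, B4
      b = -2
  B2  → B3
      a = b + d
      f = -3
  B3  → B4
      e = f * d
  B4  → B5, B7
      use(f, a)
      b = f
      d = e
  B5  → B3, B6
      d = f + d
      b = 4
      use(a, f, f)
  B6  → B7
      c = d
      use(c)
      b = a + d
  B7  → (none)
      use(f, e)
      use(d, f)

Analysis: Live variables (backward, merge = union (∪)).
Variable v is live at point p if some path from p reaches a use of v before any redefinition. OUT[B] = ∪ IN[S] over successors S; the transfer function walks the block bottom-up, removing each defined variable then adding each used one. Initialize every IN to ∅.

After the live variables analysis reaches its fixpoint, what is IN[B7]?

Answer: {d, e, f}

Working:
Converged values:
  B0: | IN={a, b, c, e, f} | OUT={a, b, c, d, e, f}
  B1: | IN={a, c, d, e, f} | OUT={a, b, c, d, e, f}
  B2: | IN={b, d} | OUT={a, d, f}
  B3: | IN={a, d, f} | OUT={a, e, f}
  B4: | IN={a, e, f} | OUT={a, d, e, f}
  B5: | IN={a, d, e, f} | OUT={a, d, e, f}
  B6: | IN={a, d, e, f} | OUT={d, e, f}
  B7: | IN={d, e, f} | OUT={}

B7 is the boundary node: OUT[B7] = {}
Applying B7's transfer function to that OUT value gives IN[B7] (row B7 above).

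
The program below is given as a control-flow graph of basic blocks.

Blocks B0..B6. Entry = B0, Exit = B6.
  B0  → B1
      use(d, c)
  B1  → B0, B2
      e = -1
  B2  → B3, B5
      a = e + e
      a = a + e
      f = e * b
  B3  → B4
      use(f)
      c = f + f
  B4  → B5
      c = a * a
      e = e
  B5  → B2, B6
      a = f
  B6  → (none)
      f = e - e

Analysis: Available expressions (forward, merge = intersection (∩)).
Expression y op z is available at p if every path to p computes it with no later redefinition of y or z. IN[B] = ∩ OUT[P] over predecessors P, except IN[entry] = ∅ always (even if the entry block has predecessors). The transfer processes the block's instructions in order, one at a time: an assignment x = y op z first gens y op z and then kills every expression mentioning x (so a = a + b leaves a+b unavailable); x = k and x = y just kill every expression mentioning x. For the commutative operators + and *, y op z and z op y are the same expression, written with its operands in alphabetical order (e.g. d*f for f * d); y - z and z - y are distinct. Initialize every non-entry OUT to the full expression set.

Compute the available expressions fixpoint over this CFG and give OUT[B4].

Answer: {a*a, f+f}

Trace:
Fixpoint table:
  B0:   IN={}   OUT={}
  B1:   IN={}   OUT={}
  B2:   IN={}   OUT={b*e, e+e}
  B3:   IN={b*e, e+e}   OUT={b*e, e+e, f+f}
  B4:   IN={b*e, e+e, f+f}   OUT={a*a, f+f}
  B5:   IN={}   OUT={}
  B6:   IN={}   OUT={e-e}

Merge at B4: IN[B4] = OUT[B3] = {b*e, e+e, f+f}
Applying B4's transfer function to that IN value gives OUT[B4] (row B4 above).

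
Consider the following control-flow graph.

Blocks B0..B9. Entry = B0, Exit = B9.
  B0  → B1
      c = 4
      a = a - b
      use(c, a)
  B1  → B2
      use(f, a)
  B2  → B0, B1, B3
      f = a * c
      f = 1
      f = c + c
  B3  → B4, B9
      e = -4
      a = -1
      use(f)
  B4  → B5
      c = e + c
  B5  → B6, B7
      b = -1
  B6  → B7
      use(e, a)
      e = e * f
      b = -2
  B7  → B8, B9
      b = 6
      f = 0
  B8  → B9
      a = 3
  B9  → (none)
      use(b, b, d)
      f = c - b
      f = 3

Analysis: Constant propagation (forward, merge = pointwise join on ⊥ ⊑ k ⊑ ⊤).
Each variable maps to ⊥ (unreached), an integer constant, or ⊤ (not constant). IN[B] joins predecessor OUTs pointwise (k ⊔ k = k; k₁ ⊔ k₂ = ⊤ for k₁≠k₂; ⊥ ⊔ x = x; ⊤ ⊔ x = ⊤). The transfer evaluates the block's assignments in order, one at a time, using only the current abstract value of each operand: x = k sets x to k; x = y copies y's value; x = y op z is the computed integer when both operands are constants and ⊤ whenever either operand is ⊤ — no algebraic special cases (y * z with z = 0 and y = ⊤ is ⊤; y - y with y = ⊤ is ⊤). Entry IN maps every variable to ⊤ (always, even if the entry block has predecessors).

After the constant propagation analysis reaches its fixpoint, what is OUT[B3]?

Answer: {a: -1, b: ⊤, c: 4, d: ⊤, e: -4, f: 8}

Trace:
Fixpoint table:
  B0:  IN=(all ⊤)  OUT={c:4; rest ⊤}
  B1:  IN={c:4; rest ⊤}  OUT={c:4; rest ⊤}
  B2:  IN={c:4; rest ⊤}  OUT={c:4, f:8; rest ⊤}
  B3:  IN={c:4, f:8; rest ⊤}  OUT={a:-1, c:4, e:-4, f:8; rest ⊤}
  B4:  IN={a:-1, c:4, e:-4, f:8; rest ⊤}  OUT={a:-1, c:0, e:-4, f:8; rest ⊤}
  B5:  IN={a:-1, c:0, e:-4, f:8; rest ⊤}  OUT={a:-1, b:-1, c:0, e:-4, f:8; rest ⊤}
  B6:  IN={a:-1, b:-1, c:0, e:-4, f:8; rest ⊤}  OUT={a:-1, b:-2, c:0, e:-32, f:8; rest ⊤}
  B7:  IN={a:-1, c:0, f:8; rest ⊤}  OUT={a:-1, b:6, c:0, f:0; rest ⊤}
  B8:  IN={a:-1, b:6, c:0, f:0; rest ⊤}  OUT={a:3, b:6, c:0, f:0; rest ⊤}
  B9:  IN=(all ⊤)  OUT={f:3; rest ⊤}

Merge at B3: IN[B3] = OUT[B2] = {a: ⊤, b: ⊤, c: 4, d: ⊤, e: ⊤, f: 8}
Applying B3's transfer function to that IN value gives OUT[B3] (row B3 above).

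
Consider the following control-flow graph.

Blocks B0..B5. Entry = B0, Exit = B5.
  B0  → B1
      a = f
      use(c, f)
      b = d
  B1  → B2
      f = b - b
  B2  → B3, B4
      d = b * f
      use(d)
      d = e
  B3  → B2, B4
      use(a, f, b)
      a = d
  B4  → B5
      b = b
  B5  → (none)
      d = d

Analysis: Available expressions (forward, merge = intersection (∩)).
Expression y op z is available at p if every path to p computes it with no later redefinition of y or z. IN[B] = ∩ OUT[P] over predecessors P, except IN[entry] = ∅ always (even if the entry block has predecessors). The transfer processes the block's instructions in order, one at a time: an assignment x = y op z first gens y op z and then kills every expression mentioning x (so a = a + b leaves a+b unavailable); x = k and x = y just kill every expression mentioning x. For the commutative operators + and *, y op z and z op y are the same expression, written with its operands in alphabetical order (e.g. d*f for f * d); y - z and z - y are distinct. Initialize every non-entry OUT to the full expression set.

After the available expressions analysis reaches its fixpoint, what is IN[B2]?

Per-block solution:
  B0:  IN={}  OUT={}
  B1:  IN={}  OUT={b-b}
  B2:  IN={b-b}  OUT={b*f, b-b}
  B3:  IN={b*f, b-b}  OUT={b*f, b-b}
  B4:  IN={b*f, b-b}  OUT={}
  B5:  IN={}  OUT={}

Merge at B2: IN[B2] = OUT[B1] ∩ OUT[B3] = {b-b}

Answer: {b-b}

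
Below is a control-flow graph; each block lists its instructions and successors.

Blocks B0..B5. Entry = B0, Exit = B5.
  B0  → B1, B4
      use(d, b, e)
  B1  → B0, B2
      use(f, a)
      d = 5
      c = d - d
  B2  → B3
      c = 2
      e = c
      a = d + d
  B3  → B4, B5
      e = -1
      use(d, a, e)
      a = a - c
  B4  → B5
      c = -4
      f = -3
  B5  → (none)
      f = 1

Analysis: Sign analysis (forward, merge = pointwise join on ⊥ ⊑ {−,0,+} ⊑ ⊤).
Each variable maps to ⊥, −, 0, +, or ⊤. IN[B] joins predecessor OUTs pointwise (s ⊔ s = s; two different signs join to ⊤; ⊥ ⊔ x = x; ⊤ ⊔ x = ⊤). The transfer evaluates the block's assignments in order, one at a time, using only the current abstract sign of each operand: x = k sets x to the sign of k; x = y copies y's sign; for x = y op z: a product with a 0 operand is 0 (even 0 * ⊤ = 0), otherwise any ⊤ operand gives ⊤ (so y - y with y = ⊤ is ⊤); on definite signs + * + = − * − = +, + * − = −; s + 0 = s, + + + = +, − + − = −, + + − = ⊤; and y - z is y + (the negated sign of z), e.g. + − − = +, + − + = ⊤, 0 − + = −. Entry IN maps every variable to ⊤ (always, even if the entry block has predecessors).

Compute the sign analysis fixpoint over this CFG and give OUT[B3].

Per-block solution:
  B0: | IN=(all ⊤) | OUT=(all ⊤)
  B1: | IN=(all ⊤) | OUT={d:+; rest ⊤}
  B2: | IN={d:+; rest ⊤} | OUT={a:+, c:+, d:+, e:+; rest ⊤}
  B3: | IN={a:+, c:+, d:+, e:+; rest ⊤} | OUT={c:+, d:+, e:-; rest ⊤}
  B4: | IN=(all ⊤) | OUT={c:-, f:-; rest ⊤}
  B5: | IN=(all ⊤) | OUT={f:+; rest ⊤}

Merge at B3: IN[B3] = OUT[B2] = {a: +, b: ⊤, c: +, d: +, e: +, f: ⊤}
Applying B3's transfer function to that IN value gives OUT[B3] (row B3 above).

Answer: {a: ⊤, b: ⊤, c: +, d: +, e: -, f: ⊤}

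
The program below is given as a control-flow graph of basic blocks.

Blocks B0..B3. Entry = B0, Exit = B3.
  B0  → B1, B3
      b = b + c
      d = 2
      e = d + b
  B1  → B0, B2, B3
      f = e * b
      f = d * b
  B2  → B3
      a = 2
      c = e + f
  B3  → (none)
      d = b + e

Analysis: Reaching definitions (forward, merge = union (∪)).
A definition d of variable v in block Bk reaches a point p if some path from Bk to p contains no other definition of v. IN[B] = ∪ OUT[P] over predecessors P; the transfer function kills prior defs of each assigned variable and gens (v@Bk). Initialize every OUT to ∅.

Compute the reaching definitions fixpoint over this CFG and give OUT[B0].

Answer: {b@B0, d@B0, e@B0, f@B1}

Working:
Per-block solution:
  B0:  IN={b@B0, d@B0, e@B0, f@B1}  OUT={b@B0, d@B0, e@B0, f@B1}
  B1:  IN={b@B0, d@B0, e@B0, f@B1}  OUT={b@B0, d@B0, e@B0, f@B1}
  B2:  IN={b@B0, d@B0, e@B0, f@B1}  OUT={a@B2, b@B0, c@B2, d@B0, e@B0, f@B1}
  B3:  IN={a@B2, b@B0, c@B2, d@B0, e@B0, f@B1}  OUT={a@B2, b@B0, c@B2, d@B3, e@B0, f@B1}

Merge at B0 (entry node, so the boundary value {} is joined with the incoming edge(s)): IN[B0] = {} ⊔ OUT[B1] = {b@B0, d@B0, e@B0, f@B1}
Applying B0's transfer function to that IN value gives OUT[B0] (row B0 above).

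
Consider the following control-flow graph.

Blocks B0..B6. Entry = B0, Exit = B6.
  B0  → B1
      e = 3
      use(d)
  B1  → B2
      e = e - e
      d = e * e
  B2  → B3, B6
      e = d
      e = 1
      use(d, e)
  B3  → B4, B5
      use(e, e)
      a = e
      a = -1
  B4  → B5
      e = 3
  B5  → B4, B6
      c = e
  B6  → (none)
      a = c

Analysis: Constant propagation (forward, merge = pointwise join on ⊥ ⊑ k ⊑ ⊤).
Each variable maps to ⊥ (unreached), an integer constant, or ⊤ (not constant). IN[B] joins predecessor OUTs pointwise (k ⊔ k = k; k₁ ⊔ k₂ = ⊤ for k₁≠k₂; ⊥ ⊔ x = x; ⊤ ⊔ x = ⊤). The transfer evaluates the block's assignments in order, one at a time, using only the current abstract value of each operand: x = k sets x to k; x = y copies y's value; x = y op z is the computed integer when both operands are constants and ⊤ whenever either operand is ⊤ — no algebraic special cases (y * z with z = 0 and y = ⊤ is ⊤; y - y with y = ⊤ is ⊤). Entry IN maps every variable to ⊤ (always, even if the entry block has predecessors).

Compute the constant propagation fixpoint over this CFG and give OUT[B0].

Per-block solution:
  B0:   IN=(all ⊤)   OUT={e:3; rest ⊤}
  B1:   IN={e:3; rest ⊤}   OUT={d:0, e:0; rest ⊤}
  B2:   IN={d:0, e:0; rest ⊤}   OUT={d:0, e:1; rest ⊤}
  B3:   IN={d:0, e:1; rest ⊤}   OUT={a:-1, d:0, e:1; rest ⊤}
  B4:   IN={a:-1, d:0; rest ⊤}   OUT={a:-1, d:0, e:3; rest ⊤}
  B5:   IN={a:-1, d:0; rest ⊤}   OUT={a:-1, d:0; rest ⊤}
  B6:   IN={d:0; rest ⊤}   OUT={d:0; rest ⊤}

B0 is the boundary node: IN[B0] = {a: ⊤, b: ⊤, c: ⊤, d: ⊤, e: ⊤, f: ⊤}
Applying B0's transfer function to that IN value gives OUT[B0] (row B0 above).

Answer: {a: ⊤, b: ⊤, c: ⊤, d: ⊤, e: 3, f: ⊤}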